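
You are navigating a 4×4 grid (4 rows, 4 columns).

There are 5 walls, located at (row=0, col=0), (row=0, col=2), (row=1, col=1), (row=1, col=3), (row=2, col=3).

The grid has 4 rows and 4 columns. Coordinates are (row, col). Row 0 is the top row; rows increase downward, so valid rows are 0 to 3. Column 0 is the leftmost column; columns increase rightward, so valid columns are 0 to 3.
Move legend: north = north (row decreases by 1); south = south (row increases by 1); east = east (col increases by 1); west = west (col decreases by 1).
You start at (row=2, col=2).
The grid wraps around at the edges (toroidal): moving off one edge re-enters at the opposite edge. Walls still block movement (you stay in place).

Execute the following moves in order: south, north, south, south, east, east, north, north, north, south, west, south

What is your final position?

Answer: Final position: (row=3, col=0)

Derivation:
Start: (row=2, col=2)
  south (south): (row=2, col=2) -> (row=3, col=2)
  north (north): (row=3, col=2) -> (row=2, col=2)
  south (south): (row=2, col=2) -> (row=3, col=2)
  south (south): blocked, stay at (row=3, col=2)
  east (east): (row=3, col=2) -> (row=3, col=3)
  east (east): (row=3, col=3) -> (row=3, col=0)
  north (north): (row=3, col=0) -> (row=2, col=0)
  north (north): (row=2, col=0) -> (row=1, col=0)
  north (north): blocked, stay at (row=1, col=0)
  south (south): (row=1, col=0) -> (row=2, col=0)
  west (west): blocked, stay at (row=2, col=0)
  south (south): (row=2, col=0) -> (row=3, col=0)
Final: (row=3, col=0)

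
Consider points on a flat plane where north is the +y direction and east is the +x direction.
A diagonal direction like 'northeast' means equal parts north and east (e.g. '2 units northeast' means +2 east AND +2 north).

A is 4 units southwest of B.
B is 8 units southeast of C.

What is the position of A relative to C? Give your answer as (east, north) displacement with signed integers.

Answer: A is at (east=4, north=-12) relative to C.

Derivation:
Place C at the origin (east=0, north=0).
  B is 8 units southeast of C: delta (east=+8, north=-8); B at (east=8, north=-8).
  A is 4 units southwest of B: delta (east=-4, north=-4); A at (east=4, north=-12).
Therefore A relative to C: (east=4, north=-12).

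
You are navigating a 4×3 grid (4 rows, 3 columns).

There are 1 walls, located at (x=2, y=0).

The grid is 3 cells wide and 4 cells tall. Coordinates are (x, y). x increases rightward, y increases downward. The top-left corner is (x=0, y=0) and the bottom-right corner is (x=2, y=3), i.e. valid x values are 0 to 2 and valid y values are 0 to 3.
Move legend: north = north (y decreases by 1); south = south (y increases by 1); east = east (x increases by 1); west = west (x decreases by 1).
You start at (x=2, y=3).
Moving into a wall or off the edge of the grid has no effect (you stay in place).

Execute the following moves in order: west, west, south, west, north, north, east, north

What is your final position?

Answer: Final position: (x=1, y=0)

Derivation:
Start: (x=2, y=3)
  west (west): (x=2, y=3) -> (x=1, y=3)
  west (west): (x=1, y=3) -> (x=0, y=3)
  south (south): blocked, stay at (x=0, y=3)
  west (west): blocked, stay at (x=0, y=3)
  north (north): (x=0, y=3) -> (x=0, y=2)
  north (north): (x=0, y=2) -> (x=0, y=1)
  east (east): (x=0, y=1) -> (x=1, y=1)
  north (north): (x=1, y=1) -> (x=1, y=0)
Final: (x=1, y=0)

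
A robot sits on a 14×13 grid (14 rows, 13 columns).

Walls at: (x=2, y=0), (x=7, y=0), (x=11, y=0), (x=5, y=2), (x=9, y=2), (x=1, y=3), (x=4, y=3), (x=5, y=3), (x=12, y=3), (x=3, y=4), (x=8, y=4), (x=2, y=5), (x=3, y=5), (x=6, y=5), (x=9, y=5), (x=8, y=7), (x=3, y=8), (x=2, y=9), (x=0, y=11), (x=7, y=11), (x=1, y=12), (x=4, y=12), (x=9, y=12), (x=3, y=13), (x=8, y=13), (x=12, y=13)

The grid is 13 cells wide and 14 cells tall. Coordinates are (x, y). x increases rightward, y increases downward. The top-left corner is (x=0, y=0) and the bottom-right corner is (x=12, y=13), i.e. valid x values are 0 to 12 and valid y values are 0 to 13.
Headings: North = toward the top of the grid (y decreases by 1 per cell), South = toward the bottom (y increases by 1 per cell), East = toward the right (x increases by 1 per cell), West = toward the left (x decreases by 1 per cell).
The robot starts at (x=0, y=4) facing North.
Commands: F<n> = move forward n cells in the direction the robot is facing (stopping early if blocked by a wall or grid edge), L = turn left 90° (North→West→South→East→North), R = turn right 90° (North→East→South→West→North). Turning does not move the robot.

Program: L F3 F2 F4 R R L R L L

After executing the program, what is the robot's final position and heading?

Start: (x=0, y=4), facing North
  L: turn left, now facing West
  F3: move forward 0/3 (blocked), now at (x=0, y=4)
  F2: move forward 0/2 (blocked), now at (x=0, y=4)
  F4: move forward 0/4 (blocked), now at (x=0, y=4)
  R: turn right, now facing North
  R: turn right, now facing East
  L: turn left, now facing North
  R: turn right, now facing East
  L: turn left, now facing North
  L: turn left, now facing West
Final: (x=0, y=4), facing West

Answer: Final position: (x=0, y=4), facing West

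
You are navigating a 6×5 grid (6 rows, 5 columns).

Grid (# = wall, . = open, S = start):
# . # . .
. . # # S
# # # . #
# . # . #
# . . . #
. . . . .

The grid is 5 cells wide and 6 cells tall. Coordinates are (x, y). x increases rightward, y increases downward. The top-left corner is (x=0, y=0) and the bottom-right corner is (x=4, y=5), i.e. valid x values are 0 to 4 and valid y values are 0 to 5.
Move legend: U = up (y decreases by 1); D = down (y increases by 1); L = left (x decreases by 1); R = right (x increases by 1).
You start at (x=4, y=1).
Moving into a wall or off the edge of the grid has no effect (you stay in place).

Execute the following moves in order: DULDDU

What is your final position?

Start: (x=4, y=1)
  D (down): blocked, stay at (x=4, y=1)
  U (up): (x=4, y=1) -> (x=4, y=0)
  L (left): (x=4, y=0) -> (x=3, y=0)
  D (down): blocked, stay at (x=3, y=0)
  D (down): blocked, stay at (x=3, y=0)
  U (up): blocked, stay at (x=3, y=0)
Final: (x=3, y=0)

Answer: Final position: (x=3, y=0)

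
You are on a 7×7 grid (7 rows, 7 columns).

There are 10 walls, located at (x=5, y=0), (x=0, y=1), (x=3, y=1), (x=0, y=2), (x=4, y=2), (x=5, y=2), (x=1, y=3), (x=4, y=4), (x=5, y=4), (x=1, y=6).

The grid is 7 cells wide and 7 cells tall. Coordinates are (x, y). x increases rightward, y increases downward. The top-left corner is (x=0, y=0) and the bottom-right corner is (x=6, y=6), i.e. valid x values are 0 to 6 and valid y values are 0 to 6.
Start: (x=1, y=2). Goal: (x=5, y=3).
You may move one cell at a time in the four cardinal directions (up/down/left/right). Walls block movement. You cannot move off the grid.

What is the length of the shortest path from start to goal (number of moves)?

Answer: Shortest path length: 5

Derivation:
BFS from (x=1, y=2) until reaching (x=5, y=3):
  Distance 0: (x=1, y=2)
  Distance 1: (x=1, y=1), (x=2, y=2)
  Distance 2: (x=1, y=0), (x=2, y=1), (x=3, y=2), (x=2, y=3)
  Distance 3: (x=0, y=0), (x=2, y=0), (x=3, y=3), (x=2, y=4)
  Distance 4: (x=3, y=0), (x=4, y=3), (x=1, y=4), (x=3, y=4), (x=2, y=5)
  Distance 5: (x=4, y=0), (x=5, y=3), (x=0, y=4), (x=1, y=5), (x=3, y=5), (x=2, y=6)  <- goal reached here
One shortest path (5 moves): (x=1, y=2) -> (x=2, y=2) -> (x=3, y=2) -> (x=3, y=3) -> (x=4, y=3) -> (x=5, y=3)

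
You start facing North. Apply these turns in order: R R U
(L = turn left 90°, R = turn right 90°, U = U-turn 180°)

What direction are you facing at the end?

Answer: Final heading: North

Derivation:
Start: North
  R (right (90° clockwise)) -> East
  R (right (90° clockwise)) -> South
  U (U-turn (180°)) -> North
Final: North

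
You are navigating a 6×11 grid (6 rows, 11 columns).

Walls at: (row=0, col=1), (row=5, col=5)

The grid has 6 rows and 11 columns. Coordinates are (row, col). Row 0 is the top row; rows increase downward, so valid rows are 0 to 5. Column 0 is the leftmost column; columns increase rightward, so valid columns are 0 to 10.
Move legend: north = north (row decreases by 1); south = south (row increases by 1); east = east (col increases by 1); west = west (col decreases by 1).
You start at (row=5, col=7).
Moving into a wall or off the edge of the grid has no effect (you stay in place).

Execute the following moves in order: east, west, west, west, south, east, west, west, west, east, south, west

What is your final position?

Start: (row=5, col=7)
  east (east): (row=5, col=7) -> (row=5, col=8)
  west (west): (row=5, col=8) -> (row=5, col=7)
  west (west): (row=5, col=7) -> (row=5, col=6)
  west (west): blocked, stay at (row=5, col=6)
  south (south): blocked, stay at (row=5, col=6)
  east (east): (row=5, col=6) -> (row=5, col=7)
  west (west): (row=5, col=7) -> (row=5, col=6)
  west (west): blocked, stay at (row=5, col=6)
  west (west): blocked, stay at (row=5, col=6)
  east (east): (row=5, col=6) -> (row=5, col=7)
  south (south): blocked, stay at (row=5, col=7)
  west (west): (row=5, col=7) -> (row=5, col=6)
Final: (row=5, col=6)

Answer: Final position: (row=5, col=6)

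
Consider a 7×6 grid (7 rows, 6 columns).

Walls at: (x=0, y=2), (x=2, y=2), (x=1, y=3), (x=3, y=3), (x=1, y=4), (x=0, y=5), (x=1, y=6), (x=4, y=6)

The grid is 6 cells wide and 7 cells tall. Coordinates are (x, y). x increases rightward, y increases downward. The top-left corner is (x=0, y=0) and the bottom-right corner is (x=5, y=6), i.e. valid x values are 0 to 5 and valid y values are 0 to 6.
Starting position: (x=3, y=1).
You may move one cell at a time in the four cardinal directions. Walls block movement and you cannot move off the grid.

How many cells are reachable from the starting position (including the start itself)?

Answer: Reachable cells: 31

Derivation:
BFS flood-fill from (x=3, y=1):
  Distance 0: (x=3, y=1)
  Distance 1: (x=3, y=0), (x=2, y=1), (x=4, y=1), (x=3, y=2)
  Distance 2: (x=2, y=0), (x=4, y=0), (x=1, y=1), (x=5, y=1), (x=4, y=2)
  Distance 3: (x=1, y=0), (x=5, y=0), (x=0, y=1), (x=1, y=2), (x=5, y=2), (x=4, y=3)
  Distance 4: (x=0, y=0), (x=5, y=3), (x=4, y=4)
  Distance 5: (x=3, y=4), (x=5, y=4), (x=4, y=5)
  Distance 6: (x=2, y=4), (x=3, y=5), (x=5, y=5)
  Distance 7: (x=2, y=3), (x=2, y=5), (x=3, y=6), (x=5, y=6)
  Distance 8: (x=1, y=5), (x=2, y=6)
Total reachable: 31 (grid has 34 open cells total)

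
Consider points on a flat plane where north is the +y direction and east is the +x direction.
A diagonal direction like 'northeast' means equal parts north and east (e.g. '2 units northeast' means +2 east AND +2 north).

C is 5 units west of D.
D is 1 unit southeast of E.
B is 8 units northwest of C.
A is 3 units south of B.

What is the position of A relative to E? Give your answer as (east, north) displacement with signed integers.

Place E at the origin (east=0, north=0).
  D is 1 unit southeast of E: delta (east=+1, north=-1); D at (east=1, north=-1).
  C is 5 units west of D: delta (east=-5, north=+0); C at (east=-4, north=-1).
  B is 8 units northwest of C: delta (east=-8, north=+8); B at (east=-12, north=7).
  A is 3 units south of B: delta (east=+0, north=-3); A at (east=-12, north=4).
Therefore A relative to E: (east=-12, north=4).

Answer: A is at (east=-12, north=4) relative to E.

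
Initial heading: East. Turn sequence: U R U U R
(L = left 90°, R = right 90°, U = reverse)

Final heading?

Answer: Final heading: East

Derivation:
Start: East
  U (U-turn (180°)) -> West
  R (right (90° clockwise)) -> North
  U (U-turn (180°)) -> South
  U (U-turn (180°)) -> North
  R (right (90° clockwise)) -> East
Final: East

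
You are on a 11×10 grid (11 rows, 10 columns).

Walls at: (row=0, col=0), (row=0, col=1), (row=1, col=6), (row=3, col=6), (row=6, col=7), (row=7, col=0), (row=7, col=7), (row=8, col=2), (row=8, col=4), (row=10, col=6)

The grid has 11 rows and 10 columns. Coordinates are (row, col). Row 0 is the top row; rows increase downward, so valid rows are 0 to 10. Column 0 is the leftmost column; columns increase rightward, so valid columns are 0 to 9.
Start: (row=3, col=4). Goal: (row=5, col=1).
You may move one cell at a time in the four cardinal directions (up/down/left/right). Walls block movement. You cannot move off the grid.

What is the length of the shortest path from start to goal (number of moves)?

Answer: Shortest path length: 5

Derivation:
BFS from (row=3, col=4) until reaching (row=5, col=1):
  Distance 0: (row=3, col=4)
  Distance 1: (row=2, col=4), (row=3, col=3), (row=3, col=5), (row=4, col=4)
  Distance 2: (row=1, col=4), (row=2, col=3), (row=2, col=5), (row=3, col=2), (row=4, col=3), (row=4, col=5), (row=5, col=4)
  Distance 3: (row=0, col=4), (row=1, col=3), (row=1, col=5), (row=2, col=2), (row=2, col=6), (row=3, col=1), (row=4, col=2), (row=4, col=6), (row=5, col=3), (row=5, col=5), (row=6, col=4)
  Distance 4: (row=0, col=3), (row=0, col=5), (row=1, col=2), (row=2, col=1), (row=2, col=7), (row=3, col=0), (row=4, col=1), (row=4, col=7), (row=5, col=2), (row=5, col=6), (row=6, col=3), (row=6, col=5), (row=7, col=4)
  Distance 5: (row=0, col=2), (row=0, col=6), (row=1, col=1), (row=1, col=7), (row=2, col=0), (row=2, col=8), (row=3, col=7), (row=4, col=0), (row=4, col=8), (row=5, col=1), (row=5, col=7), (row=6, col=2), (row=6, col=6), (row=7, col=3), (row=7, col=5)  <- goal reached here
One shortest path (5 moves): (row=3, col=4) -> (row=3, col=3) -> (row=3, col=2) -> (row=3, col=1) -> (row=4, col=1) -> (row=5, col=1)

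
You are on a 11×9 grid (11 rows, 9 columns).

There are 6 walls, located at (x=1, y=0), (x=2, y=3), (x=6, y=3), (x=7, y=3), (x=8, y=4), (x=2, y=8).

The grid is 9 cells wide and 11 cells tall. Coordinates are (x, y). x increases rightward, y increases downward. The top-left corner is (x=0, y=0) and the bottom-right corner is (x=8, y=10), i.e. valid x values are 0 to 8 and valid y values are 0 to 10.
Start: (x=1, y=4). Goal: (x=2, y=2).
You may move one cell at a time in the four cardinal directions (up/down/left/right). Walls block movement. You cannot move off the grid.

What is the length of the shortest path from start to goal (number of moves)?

BFS from (x=1, y=4) until reaching (x=2, y=2):
  Distance 0: (x=1, y=4)
  Distance 1: (x=1, y=3), (x=0, y=4), (x=2, y=4), (x=1, y=5)
  Distance 2: (x=1, y=2), (x=0, y=3), (x=3, y=4), (x=0, y=5), (x=2, y=5), (x=1, y=6)
  Distance 3: (x=1, y=1), (x=0, y=2), (x=2, y=2), (x=3, y=3), (x=4, y=4), (x=3, y=5), (x=0, y=6), (x=2, y=6), (x=1, y=7)  <- goal reached here
One shortest path (3 moves): (x=1, y=4) -> (x=1, y=3) -> (x=1, y=2) -> (x=2, y=2)

Answer: Shortest path length: 3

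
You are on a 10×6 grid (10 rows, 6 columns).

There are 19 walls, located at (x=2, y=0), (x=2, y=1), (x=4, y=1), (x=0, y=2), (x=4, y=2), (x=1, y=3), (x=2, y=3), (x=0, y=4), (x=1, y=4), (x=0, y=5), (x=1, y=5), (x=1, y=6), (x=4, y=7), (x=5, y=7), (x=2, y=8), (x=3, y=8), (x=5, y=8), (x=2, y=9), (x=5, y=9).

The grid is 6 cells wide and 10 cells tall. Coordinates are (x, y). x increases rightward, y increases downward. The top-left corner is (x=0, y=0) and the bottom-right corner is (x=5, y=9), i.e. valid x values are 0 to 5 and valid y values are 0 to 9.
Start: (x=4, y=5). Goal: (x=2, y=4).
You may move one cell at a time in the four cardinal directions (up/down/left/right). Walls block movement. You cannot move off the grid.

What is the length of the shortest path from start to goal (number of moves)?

Answer: Shortest path length: 3

Derivation:
BFS from (x=4, y=5) until reaching (x=2, y=4):
  Distance 0: (x=4, y=5)
  Distance 1: (x=4, y=4), (x=3, y=5), (x=5, y=5), (x=4, y=6)
  Distance 2: (x=4, y=3), (x=3, y=4), (x=5, y=4), (x=2, y=5), (x=3, y=6), (x=5, y=6)
  Distance 3: (x=3, y=3), (x=5, y=3), (x=2, y=4), (x=2, y=6), (x=3, y=7)  <- goal reached here
One shortest path (3 moves): (x=4, y=5) -> (x=3, y=5) -> (x=2, y=5) -> (x=2, y=4)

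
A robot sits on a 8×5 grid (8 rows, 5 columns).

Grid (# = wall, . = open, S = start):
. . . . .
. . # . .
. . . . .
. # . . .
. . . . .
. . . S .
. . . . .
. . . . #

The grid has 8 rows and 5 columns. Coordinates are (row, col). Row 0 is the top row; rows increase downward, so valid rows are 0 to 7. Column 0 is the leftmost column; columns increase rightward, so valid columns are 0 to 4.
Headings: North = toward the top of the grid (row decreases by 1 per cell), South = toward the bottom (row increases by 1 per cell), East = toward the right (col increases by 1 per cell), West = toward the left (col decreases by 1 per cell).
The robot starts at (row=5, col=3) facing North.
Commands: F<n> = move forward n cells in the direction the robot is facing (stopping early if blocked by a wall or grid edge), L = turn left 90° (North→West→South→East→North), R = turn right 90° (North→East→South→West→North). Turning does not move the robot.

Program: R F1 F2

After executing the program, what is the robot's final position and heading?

Start: (row=5, col=3), facing North
  R: turn right, now facing East
  F1: move forward 1, now at (row=5, col=4)
  F2: move forward 0/2 (blocked), now at (row=5, col=4)
Final: (row=5, col=4), facing East

Answer: Final position: (row=5, col=4), facing East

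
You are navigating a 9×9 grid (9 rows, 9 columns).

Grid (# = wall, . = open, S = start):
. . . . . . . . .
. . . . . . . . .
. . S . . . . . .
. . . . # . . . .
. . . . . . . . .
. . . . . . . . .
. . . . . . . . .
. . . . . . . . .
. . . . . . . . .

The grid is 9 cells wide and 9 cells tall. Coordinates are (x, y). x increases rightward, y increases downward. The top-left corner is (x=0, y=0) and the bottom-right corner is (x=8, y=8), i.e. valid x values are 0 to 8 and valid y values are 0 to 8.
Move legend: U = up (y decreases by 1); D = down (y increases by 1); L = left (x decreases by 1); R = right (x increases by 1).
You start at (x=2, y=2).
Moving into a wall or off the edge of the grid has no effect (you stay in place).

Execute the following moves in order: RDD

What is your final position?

Answer: Final position: (x=3, y=4)

Derivation:
Start: (x=2, y=2)
  R (right): (x=2, y=2) -> (x=3, y=2)
  D (down): (x=3, y=2) -> (x=3, y=3)
  D (down): (x=3, y=3) -> (x=3, y=4)
Final: (x=3, y=4)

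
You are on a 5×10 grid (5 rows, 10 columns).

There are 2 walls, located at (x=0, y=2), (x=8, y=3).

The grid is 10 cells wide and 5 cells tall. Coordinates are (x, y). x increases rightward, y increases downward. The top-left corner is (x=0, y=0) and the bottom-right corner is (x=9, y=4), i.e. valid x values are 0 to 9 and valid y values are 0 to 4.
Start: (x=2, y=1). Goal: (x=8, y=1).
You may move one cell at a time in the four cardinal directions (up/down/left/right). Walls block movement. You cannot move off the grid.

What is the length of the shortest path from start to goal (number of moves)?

Answer: Shortest path length: 6

Derivation:
BFS from (x=2, y=1) until reaching (x=8, y=1):
  Distance 0: (x=2, y=1)
  Distance 1: (x=2, y=0), (x=1, y=1), (x=3, y=1), (x=2, y=2)
  Distance 2: (x=1, y=0), (x=3, y=0), (x=0, y=1), (x=4, y=1), (x=1, y=2), (x=3, y=2), (x=2, y=3)
  Distance 3: (x=0, y=0), (x=4, y=0), (x=5, y=1), (x=4, y=2), (x=1, y=3), (x=3, y=3), (x=2, y=4)
  Distance 4: (x=5, y=0), (x=6, y=1), (x=5, y=2), (x=0, y=3), (x=4, y=3), (x=1, y=4), (x=3, y=4)
  Distance 5: (x=6, y=0), (x=7, y=1), (x=6, y=2), (x=5, y=3), (x=0, y=4), (x=4, y=4)
  Distance 6: (x=7, y=0), (x=8, y=1), (x=7, y=2), (x=6, y=3), (x=5, y=4)  <- goal reached here
One shortest path (6 moves): (x=2, y=1) -> (x=3, y=1) -> (x=4, y=1) -> (x=5, y=1) -> (x=6, y=1) -> (x=7, y=1) -> (x=8, y=1)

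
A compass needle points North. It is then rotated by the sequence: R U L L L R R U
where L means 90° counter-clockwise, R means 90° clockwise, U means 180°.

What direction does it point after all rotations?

Answer: Final heading: North

Derivation:
Start: North
  R (right (90° clockwise)) -> East
  U (U-turn (180°)) -> West
  L (left (90° counter-clockwise)) -> South
  L (left (90° counter-clockwise)) -> East
  L (left (90° counter-clockwise)) -> North
  R (right (90° clockwise)) -> East
  R (right (90° clockwise)) -> South
  U (U-turn (180°)) -> North
Final: North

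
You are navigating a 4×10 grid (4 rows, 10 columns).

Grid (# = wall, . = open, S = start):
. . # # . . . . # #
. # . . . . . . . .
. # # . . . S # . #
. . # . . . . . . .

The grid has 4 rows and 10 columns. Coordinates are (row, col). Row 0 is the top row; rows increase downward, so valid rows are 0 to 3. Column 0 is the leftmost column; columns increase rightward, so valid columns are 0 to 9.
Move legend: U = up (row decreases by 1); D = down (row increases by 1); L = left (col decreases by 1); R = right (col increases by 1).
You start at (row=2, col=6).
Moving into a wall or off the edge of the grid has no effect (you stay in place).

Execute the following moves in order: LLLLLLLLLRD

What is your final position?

Start: (row=2, col=6)
  L (left): (row=2, col=6) -> (row=2, col=5)
  L (left): (row=2, col=5) -> (row=2, col=4)
  L (left): (row=2, col=4) -> (row=2, col=3)
  [×6]L (left): blocked, stay at (row=2, col=3)
  R (right): (row=2, col=3) -> (row=2, col=4)
  D (down): (row=2, col=4) -> (row=3, col=4)
Final: (row=3, col=4)

Answer: Final position: (row=3, col=4)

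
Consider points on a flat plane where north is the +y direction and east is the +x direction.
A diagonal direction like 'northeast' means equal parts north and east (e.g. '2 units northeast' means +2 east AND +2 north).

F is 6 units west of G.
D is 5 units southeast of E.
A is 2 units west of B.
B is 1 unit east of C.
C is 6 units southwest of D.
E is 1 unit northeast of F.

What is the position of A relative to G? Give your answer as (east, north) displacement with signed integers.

Place G at the origin (east=0, north=0).
  F is 6 units west of G: delta (east=-6, north=+0); F at (east=-6, north=0).
  E is 1 unit northeast of F: delta (east=+1, north=+1); E at (east=-5, north=1).
  D is 5 units southeast of E: delta (east=+5, north=-5); D at (east=0, north=-4).
  C is 6 units southwest of D: delta (east=-6, north=-6); C at (east=-6, north=-10).
  B is 1 unit east of C: delta (east=+1, north=+0); B at (east=-5, north=-10).
  A is 2 units west of B: delta (east=-2, north=+0); A at (east=-7, north=-10).
Therefore A relative to G: (east=-7, north=-10).

Answer: A is at (east=-7, north=-10) relative to G.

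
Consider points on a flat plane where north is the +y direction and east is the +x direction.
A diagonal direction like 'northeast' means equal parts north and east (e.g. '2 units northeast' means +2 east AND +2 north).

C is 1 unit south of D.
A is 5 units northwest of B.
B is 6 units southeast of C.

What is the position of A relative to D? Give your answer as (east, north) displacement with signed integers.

Place D at the origin (east=0, north=0).
  C is 1 unit south of D: delta (east=+0, north=-1); C at (east=0, north=-1).
  B is 6 units southeast of C: delta (east=+6, north=-6); B at (east=6, north=-7).
  A is 5 units northwest of B: delta (east=-5, north=+5); A at (east=1, north=-2).
Therefore A relative to D: (east=1, north=-2).

Answer: A is at (east=1, north=-2) relative to D.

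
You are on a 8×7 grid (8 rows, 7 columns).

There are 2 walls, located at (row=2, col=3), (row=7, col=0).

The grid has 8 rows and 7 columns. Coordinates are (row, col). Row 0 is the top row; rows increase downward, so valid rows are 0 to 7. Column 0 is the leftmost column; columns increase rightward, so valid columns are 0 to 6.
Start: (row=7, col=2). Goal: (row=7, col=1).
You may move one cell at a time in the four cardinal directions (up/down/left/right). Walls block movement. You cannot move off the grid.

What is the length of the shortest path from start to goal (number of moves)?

Answer: Shortest path length: 1

Derivation:
BFS from (row=7, col=2) until reaching (row=7, col=1):
  Distance 0: (row=7, col=2)
  Distance 1: (row=6, col=2), (row=7, col=1), (row=7, col=3)  <- goal reached here
One shortest path (1 moves): (row=7, col=2) -> (row=7, col=1)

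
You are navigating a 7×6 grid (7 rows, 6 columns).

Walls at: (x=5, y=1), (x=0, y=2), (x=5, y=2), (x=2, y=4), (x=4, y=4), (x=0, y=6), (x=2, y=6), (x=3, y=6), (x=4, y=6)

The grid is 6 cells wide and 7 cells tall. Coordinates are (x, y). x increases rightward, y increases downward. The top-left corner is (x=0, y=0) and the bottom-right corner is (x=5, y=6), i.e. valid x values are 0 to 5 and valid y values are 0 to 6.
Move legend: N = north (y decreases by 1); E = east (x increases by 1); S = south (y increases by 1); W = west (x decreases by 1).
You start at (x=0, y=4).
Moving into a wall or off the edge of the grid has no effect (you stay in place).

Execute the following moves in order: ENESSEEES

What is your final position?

Start: (x=0, y=4)
  E (east): (x=0, y=4) -> (x=1, y=4)
  N (north): (x=1, y=4) -> (x=1, y=3)
  E (east): (x=1, y=3) -> (x=2, y=3)
  S (south): blocked, stay at (x=2, y=3)
  S (south): blocked, stay at (x=2, y=3)
  E (east): (x=2, y=3) -> (x=3, y=3)
  E (east): (x=3, y=3) -> (x=4, y=3)
  E (east): (x=4, y=3) -> (x=5, y=3)
  S (south): (x=5, y=3) -> (x=5, y=4)
Final: (x=5, y=4)

Answer: Final position: (x=5, y=4)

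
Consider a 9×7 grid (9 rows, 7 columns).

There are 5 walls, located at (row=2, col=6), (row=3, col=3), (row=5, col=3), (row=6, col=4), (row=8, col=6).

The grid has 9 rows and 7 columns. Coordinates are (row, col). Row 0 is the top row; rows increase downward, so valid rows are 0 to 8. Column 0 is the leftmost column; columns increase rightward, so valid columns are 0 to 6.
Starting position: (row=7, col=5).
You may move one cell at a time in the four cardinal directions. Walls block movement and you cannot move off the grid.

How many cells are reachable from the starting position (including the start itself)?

Answer: Reachable cells: 58

Derivation:
BFS flood-fill from (row=7, col=5):
  Distance 0: (row=7, col=5)
  Distance 1: (row=6, col=5), (row=7, col=4), (row=7, col=6), (row=8, col=5)
  Distance 2: (row=5, col=5), (row=6, col=6), (row=7, col=3), (row=8, col=4)
  Distance 3: (row=4, col=5), (row=5, col=4), (row=5, col=6), (row=6, col=3), (row=7, col=2), (row=8, col=3)
  Distance 4: (row=3, col=5), (row=4, col=4), (row=4, col=6), (row=6, col=2), (row=7, col=1), (row=8, col=2)
  Distance 5: (row=2, col=5), (row=3, col=4), (row=3, col=6), (row=4, col=3), (row=5, col=2), (row=6, col=1), (row=7, col=0), (row=8, col=1)
  Distance 6: (row=1, col=5), (row=2, col=4), (row=4, col=2), (row=5, col=1), (row=6, col=0), (row=8, col=0)
  Distance 7: (row=0, col=5), (row=1, col=4), (row=1, col=6), (row=2, col=3), (row=3, col=2), (row=4, col=1), (row=5, col=0)
  Distance 8: (row=0, col=4), (row=0, col=6), (row=1, col=3), (row=2, col=2), (row=3, col=1), (row=4, col=0)
  Distance 9: (row=0, col=3), (row=1, col=2), (row=2, col=1), (row=3, col=0)
  Distance 10: (row=0, col=2), (row=1, col=1), (row=2, col=0)
  Distance 11: (row=0, col=1), (row=1, col=0)
  Distance 12: (row=0, col=0)
Total reachable: 58 (grid has 58 open cells total)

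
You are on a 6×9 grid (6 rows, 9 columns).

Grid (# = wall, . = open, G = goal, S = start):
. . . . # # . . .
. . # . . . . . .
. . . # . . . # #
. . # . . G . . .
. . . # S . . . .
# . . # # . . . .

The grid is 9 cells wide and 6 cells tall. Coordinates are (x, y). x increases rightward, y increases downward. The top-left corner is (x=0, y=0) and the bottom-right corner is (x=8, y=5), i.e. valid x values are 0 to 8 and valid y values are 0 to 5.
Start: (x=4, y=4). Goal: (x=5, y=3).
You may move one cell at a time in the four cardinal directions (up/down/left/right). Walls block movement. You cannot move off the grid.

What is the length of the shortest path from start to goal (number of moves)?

Answer: Shortest path length: 2

Derivation:
BFS from (x=4, y=4) until reaching (x=5, y=3):
  Distance 0: (x=4, y=4)
  Distance 1: (x=4, y=3), (x=5, y=4)
  Distance 2: (x=4, y=2), (x=3, y=3), (x=5, y=3), (x=6, y=4), (x=5, y=5)  <- goal reached here
One shortest path (2 moves): (x=4, y=4) -> (x=5, y=4) -> (x=5, y=3)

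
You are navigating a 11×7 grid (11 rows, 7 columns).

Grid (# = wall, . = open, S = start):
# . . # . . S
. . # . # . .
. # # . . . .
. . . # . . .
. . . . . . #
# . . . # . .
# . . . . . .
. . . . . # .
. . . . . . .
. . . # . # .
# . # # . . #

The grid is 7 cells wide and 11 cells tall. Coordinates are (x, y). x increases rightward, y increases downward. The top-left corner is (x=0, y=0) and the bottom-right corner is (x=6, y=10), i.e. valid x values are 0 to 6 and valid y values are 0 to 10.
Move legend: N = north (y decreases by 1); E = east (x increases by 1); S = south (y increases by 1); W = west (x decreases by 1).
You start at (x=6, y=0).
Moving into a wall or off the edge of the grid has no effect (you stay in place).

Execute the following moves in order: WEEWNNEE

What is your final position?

Start: (x=6, y=0)
  W (west): (x=6, y=0) -> (x=5, y=0)
  E (east): (x=5, y=0) -> (x=6, y=0)
  E (east): blocked, stay at (x=6, y=0)
  W (west): (x=6, y=0) -> (x=5, y=0)
  N (north): blocked, stay at (x=5, y=0)
  N (north): blocked, stay at (x=5, y=0)
  E (east): (x=5, y=0) -> (x=6, y=0)
  E (east): blocked, stay at (x=6, y=0)
Final: (x=6, y=0)

Answer: Final position: (x=6, y=0)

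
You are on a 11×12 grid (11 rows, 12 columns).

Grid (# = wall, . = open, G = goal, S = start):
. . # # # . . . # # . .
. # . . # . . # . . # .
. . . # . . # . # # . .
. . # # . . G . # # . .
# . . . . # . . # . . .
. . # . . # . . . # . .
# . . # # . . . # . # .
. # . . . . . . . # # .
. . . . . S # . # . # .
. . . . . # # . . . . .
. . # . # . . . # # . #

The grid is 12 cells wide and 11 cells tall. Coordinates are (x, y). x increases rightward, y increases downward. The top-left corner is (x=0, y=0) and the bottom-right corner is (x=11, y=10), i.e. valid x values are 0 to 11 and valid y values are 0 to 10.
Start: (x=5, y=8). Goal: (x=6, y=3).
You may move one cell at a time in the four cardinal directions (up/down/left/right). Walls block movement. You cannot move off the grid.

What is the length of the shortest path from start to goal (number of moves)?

BFS from (x=5, y=8) until reaching (x=6, y=3):
  Distance 0: (x=5, y=8)
  Distance 1: (x=5, y=7), (x=4, y=8)
  Distance 2: (x=5, y=6), (x=4, y=7), (x=6, y=7), (x=3, y=8), (x=4, y=9)
  Distance 3: (x=6, y=6), (x=3, y=7), (x=7, y=7), (x=2, y=8), (x=3, y=9)
  Distance 4: (x=6, y=5), (x=7, y=6), (x=2, y=7), (x=8, y=7), (x=1, y=8), (x=7, y=8), (x=2, y=9), (x=3, y=10)
  Distance 5: (x=6, y=4), (x=7, y=5), (x=2, y=6), (x=0, y=8), (x=1, y=9), (x=7, y=9)
  Distance 6: (x=6, y=3), (x=7, y=4), (x=8, y=5), (x=1, y=6), (x=0, y=7), (x=0, y=9), (x=8, y=9), (x=1, y=10), (x=7, y=10)  <- goal reached here
One shortest path (6 moves): (x=5, y=8) -> (x=5, y=7) -> (x=6, y=7) -> (x=6, y=6) -> (x=6, y=5) -> (x=6, y=4) -> (x=6, y=3)

Answer: Shortest path length: 6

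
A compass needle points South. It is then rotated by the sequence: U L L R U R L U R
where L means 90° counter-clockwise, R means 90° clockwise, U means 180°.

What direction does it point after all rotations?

Start: South
  U (U-turn (180°)) -> North
  L (left (90° counter-clockwise)) -> West
  L (left (90° counter-clockwise)) -> South
  R (right (90° clockwise)) -> West
  U (U-turn (180°)) -> East
  R (right (90° clockwise)) -> South
  L (left (90° counter-clockwise)) -> East
  U (U-turn (180°)) -> West
  R (right (90° clockwise)) -> North
Final: North

Answer: Final heading: North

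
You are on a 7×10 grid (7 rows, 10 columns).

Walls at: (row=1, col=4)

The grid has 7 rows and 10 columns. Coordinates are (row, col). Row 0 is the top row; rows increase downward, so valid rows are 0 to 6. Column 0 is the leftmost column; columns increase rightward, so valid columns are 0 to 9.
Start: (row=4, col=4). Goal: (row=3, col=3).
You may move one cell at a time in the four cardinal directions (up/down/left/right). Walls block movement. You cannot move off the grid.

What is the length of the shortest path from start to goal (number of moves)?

BFS from (row=4, col=4) until reaching (row=3, col=3):
  Distance 0: (row=4, col=4)
  Distance 1: (row=3, col=4), (row=4, col=3), (row=4, col=5), (row=5, col=4)
  Distance 2: (row=2, col=4), (row=3, col=3), (row=3, col=5), (row=4, col=2), (row=4, col=6), (row=5, col=3), (row=5, col=5), (row=6, col=4)  <- goal reached here
One shortest path (2 moves): (row=4, col=4) -> (row=4, col=3) -> (row=3, col=3)

Answer: Shortest path length: 2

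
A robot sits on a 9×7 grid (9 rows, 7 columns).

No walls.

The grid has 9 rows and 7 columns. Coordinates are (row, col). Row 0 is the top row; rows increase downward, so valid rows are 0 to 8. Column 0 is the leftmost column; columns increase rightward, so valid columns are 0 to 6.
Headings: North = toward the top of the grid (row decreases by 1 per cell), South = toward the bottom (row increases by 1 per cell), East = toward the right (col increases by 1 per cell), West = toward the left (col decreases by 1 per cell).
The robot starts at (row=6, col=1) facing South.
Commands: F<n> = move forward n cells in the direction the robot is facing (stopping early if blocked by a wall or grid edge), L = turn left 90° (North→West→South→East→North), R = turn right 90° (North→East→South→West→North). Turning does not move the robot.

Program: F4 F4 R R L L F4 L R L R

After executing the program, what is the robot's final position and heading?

Start: (row=6, col=1), facing South
  F4: move forward 2/4 (blocked), now at (row=8, col=1)
  F4: move forward 0/4 (blocked), now at (row=8, col=1)
  R: turn right, now facing West
  R: turn right, now facing North
  L: turn left, now facing West
  L: turn left, now facing South
  F4: move forward 0/4 (blocked), now at (row=8, col=1)
  L: turn left, now facing East
  R: turn right, now facing South
  L: turn left, now facing East
  R: turn right, now facing South
Final: (row=8, col=1), facing South

Answer: Final position: (row=8, col=1), facing South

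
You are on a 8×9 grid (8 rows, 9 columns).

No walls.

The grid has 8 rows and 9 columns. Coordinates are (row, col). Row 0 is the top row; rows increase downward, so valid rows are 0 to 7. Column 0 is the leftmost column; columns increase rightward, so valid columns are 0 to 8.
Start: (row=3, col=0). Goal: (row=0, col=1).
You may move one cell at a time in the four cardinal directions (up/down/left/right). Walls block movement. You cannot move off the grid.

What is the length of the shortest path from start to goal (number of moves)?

BFS from (row=3, col=0) until reaching (row=0, col=1):
  Distance 0: (row=3, col=0)
  Distance 1: (row=2, col=0), (row=3, col=1), (row=4, col=0)
  Distance 2: (row=1, col=0), (row=2, col=1), (row=3, col=2), (row=4, col=1), (row=5, col=0)
  Distance 3: (row=0, col=0), (row=1, col=1), (row=2, col=2), (row=3, col=3), (row=4, col=2), (row=5, col=1), (row=6, col=0)
  Distance 4: (row=0, col=1), (row=1, col=2), (row=2, col=3), (row=3, col=4), (row=4, col=3), (row=5, col=2), (row=6, col=1), (row=7, col=0)  <- goal reached here
One shortest path (4 moves): (row=3, col=0) -> (row=3, col=1) -> (row=2, col=1) -> (row=1, col=1) -> (row=0, col=1)

Answer: Shortest path length: 4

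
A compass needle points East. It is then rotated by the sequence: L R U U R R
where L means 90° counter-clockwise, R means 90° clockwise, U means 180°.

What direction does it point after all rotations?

Start: East
  L (left (90° counter-clockwise)) -> North
  R (right (90° clockwise)) -> East
  U (U-turn (180°)) -> West
  U (U-turn (180°)) -> East
  R (right (90° clockwise)) -> South
  R (right (90° clockwise)) -> West
Final: West

Answer: Final heading: West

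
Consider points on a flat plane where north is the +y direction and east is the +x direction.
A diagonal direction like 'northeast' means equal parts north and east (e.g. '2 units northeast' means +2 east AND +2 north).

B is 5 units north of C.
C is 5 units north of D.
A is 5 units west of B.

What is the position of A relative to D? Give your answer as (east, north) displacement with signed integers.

Answer: A is at (east=-5, north=10) relative to D.

Derivation:
Place D at the origin (east=0, north=0).
  C is 5 units north of D: delta (east=+0, north=+5); C at (east=0, north=5).
  B is 5 units north of C: delta (east=+0, north=+5); B at (east=0, north=10).
  A is 5 units west of B: delta (east=-5, north=+0); A at (east=-5, north=10).
Therefore A relative to D: (east=-5, north=10).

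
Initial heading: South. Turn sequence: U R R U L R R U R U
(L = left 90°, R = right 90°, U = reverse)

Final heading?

Start: South
  U (U-turn (180°)) -> North
  R (right (90° clockwise)) -> East
  R (right (90° clockwise)) -> South
  U (U-turn (180°)) -> North
  L (left (90° counter-clockwise)) -> West
  R (right (90° clockwise)) -> North
  R (right (90° clockwise)) -> East
  U (U-turn (180°)) -> West
  R (right (90° clockwise)) -> North
  U (U-turn (180°)) -> South
Final: South

Answer: Final heading: South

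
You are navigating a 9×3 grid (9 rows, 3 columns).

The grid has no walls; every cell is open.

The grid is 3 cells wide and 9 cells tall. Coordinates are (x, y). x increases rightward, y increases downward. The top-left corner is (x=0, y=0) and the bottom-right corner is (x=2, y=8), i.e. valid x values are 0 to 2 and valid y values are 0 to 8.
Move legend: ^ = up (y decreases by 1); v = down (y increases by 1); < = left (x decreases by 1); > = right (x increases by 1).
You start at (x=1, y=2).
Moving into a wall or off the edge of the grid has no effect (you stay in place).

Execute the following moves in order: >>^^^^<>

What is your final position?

Start: (x=1, y=2)
  > (right): (x=1, y=2) -> (x=2, y=2)
  > (right): blocked, stay at (x=2, y=2)
  ^ (up): (x=2, y=2) -> (x=2, y=1)
  ^ (up): (x=2, y=1) -> (x=2, y=0)
  ^ (up): blocked, stay at (x=2, y=0)
  ^ (up): blocked, stay at (x=2, y=0)
  < (left): (x=2, y=0) -> (x=1, y=0)
  > (right): (x=1, y=0) -> (x=2, y=0)
Final: (x=2, y=0)

Answer: Final position: (x=2, y=0)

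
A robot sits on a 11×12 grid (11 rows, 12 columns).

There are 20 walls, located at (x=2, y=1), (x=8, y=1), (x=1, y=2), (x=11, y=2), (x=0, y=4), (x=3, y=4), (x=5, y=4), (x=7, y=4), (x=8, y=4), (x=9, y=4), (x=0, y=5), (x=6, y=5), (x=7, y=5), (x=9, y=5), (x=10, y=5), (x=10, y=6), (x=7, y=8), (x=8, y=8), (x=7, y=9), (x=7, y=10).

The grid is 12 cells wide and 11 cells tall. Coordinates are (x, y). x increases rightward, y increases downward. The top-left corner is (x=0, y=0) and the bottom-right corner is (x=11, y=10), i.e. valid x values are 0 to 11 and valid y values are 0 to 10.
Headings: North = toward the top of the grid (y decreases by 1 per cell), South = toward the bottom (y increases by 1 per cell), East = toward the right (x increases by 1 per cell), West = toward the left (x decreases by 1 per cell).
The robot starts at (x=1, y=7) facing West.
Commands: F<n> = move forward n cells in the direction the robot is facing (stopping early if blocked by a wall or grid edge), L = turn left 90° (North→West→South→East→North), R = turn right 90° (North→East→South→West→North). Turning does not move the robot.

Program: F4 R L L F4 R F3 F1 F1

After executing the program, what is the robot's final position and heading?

Answer: Final position: (x=0, y=10), facing West

Derivation:
Start: (x=1, y=7), facing West
  F4: move forward 1/4 (blocked), now at (x=0, y=7)
  R: turn right, now facing North
  L: turn left, now facing West
  L: turn left, now facing South
  F4: move forward 3/4 (blocked), now at (x=0, y=10)
  R: turn right, now facing West
  F3: move forward 0/3 (blocked), now at (x=0, y=10)
  F1: move forward 0/1 (blocked), now at (x=0, y=10)
  F1: move forward 0/1 (blocked), now at (x=0, y=10)
Final: (x=0, y=10), facing West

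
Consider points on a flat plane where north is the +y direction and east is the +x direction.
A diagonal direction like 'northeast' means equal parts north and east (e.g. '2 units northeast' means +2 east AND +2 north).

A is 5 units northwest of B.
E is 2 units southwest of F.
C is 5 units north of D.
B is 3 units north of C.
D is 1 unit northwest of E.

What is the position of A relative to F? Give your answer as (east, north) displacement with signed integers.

Answer: A is at (east=-8, north=12) relative to F.

Derivation:
Place F at the origin (east=0, north=0).
  E is 2 units southwest of F: delta (east=-2, north=-2); E at (east=-2, north=-2).
  D is 1 unit northwest of E: delta (east=-1, north=+1); D at (east=-3, north=-1).
  C is 5 units north of D: delta (east=+0, north=+5); C at (east=-3, north=4).
  B is 3 units north of C: delta (east=+0, north=+3); B at (east=-3, north=7).
  A is 5 units northwest of B: delta (east=-5, north=+5); A at (east=-8, north=12).
Therefore A relative to F: (east=-8, north=12).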